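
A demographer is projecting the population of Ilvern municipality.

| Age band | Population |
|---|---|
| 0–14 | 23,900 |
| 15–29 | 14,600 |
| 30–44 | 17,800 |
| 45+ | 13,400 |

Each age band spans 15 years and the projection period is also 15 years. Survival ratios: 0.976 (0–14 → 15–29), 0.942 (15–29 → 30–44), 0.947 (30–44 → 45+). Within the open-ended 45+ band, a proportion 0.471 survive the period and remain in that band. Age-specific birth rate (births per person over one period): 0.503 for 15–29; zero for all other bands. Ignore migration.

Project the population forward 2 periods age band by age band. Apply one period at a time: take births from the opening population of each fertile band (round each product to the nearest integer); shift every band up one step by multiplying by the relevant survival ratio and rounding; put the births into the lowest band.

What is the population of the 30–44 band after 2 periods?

Call the bands 1 to 4, youngest first.
Period 1.
Births: 14600 * 0.503 = 7344
Band 2: 23900 * 0.976 = 23326
Band 3: 14600 * 0.942 = 13753
Band 4: 17800 * 0.947 + 13400 * 0.471 = 16857 + 6311 = 23168
→ [7344, 23326, 13753, 23168]
Period 2.
Births: 23326 * 0.503 = 11733
Band 2: 7344 * 0.976 = 7168
Band 3: 23326 * 0.942 = 21973
Band 4: 13753 * 0.947 + 23168 * 0.471 = 13024 + 10912 = 23936
→ [11733, 7168, 21973, 23936]

21973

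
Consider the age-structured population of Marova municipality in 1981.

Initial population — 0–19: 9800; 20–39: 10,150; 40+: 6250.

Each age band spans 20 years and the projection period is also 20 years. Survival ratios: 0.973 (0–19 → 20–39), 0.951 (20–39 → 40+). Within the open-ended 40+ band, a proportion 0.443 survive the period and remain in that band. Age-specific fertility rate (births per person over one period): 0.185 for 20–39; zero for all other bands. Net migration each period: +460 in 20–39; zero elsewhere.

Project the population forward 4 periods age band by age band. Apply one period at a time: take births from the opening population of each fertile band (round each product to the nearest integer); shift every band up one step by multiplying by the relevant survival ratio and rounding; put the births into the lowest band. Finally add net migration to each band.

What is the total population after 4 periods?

Let group 1 be 0–19 through group 3 = 40+.
— Period 1 —
Births: 10150 * 0.185 = 1878
Group 2: 9800 * 0.973 = 9535
Group 3: 10150 * 0.951 + 6250 * 0.443 = 9653 + 2769 = 12422
Net migration: Group 2 + 460 → 9995
→ [1878, 9995, 12422]
— Period 2 —
Births: 9995 * 0.185 = 1849
Group 2: 1878 * 0.973 = 1827
Group 3: 9995 * 0.951 + 12422 * 0.443 = 9505 + 5503 = 15008
Net migration: Group 2 + 460 → 2287
→ [1849, 2287, 15008]
— Period 3 —
Births: 2287 * 0.185 = 423
Group 2: 1849 * 0.973 = 1799
Group 3: 2287 * 0.951 + 15008 * 0.443 = 2175 + 6649 = 8824
Net migration: Group 2 + 460 → 2259
→ [423, 2259, 8824]
— Period 4 —
Births: 2259 * 0.185 = 418
Group 2: 423 * 0.973 = 412
Group 3: 2259 * 0.951 + 8824 * 0.443 = 2148 + 3909 = 6057
Net migration: Group 2 + 460 → 872
→ [418, 872, 6057]
Total after period 4: 418 + 872 + 6057 = 7347

7347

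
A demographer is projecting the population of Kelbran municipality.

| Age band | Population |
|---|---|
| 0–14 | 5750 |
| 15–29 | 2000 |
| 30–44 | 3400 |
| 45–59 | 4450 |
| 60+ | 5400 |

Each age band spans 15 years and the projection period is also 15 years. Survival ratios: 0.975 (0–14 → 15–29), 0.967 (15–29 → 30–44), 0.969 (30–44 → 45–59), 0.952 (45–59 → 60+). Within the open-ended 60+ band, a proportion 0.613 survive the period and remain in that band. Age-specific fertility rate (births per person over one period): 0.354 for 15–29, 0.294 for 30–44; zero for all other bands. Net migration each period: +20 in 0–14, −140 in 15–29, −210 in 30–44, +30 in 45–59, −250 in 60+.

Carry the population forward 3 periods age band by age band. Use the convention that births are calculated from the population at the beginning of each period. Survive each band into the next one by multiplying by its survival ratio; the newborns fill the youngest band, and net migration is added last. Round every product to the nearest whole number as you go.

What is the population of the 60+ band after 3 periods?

Numbering the bands 1..5 from youngest to oldest:
After projecting period 1:
Births: 2000 × 0.354 = 708  |  3400 × 0.294 = 1000 — total 1708
Band 2: 5750 × 0.975 = 5606
Band 3: 2000 × 0.967 = 1934
Band 4: 3400 × 0.969 = 3295
Band 5: 4450 × 0.952 + 5400 × 0.613 = 4236 + 3310 = 7546
Net migration: Band 1 + 20 → 1728; Band 2 − 140 → 5466; Band 3 − 210 → 1724; Band 4 + 30 → 3325; Band 5 − 250 → 7296
→ [1728, 5466, 1724, 3325, 7296]
After projecting period 2:
Births: 5466 × 0.354 = 1935  |  1724 × 0.294 = 507 — total 2442
Band 2: 1728 × 0.975 = 1685
Band 3: 5466 × 0.967 = 5286
Band 4: 1724 × 0.969 = 1671
Band 5: 3325 × 0.952 + 7296 × 0.613 = 3165 + 4472 = 7637
Net migration: Band 1 + 20 → 2462; Band 2 − 140 → 1545; Band 3 − 210 → 5076; Band 4 + 30 → 1701; Band 5 − 250 → 7387
→ [2462, 1545, 5076, 1701, 7387]
After projecting period 3:
Births: 1545 × 0.354 = 547  |  5076 × 0.294 = 1492 — total 2039
Band 2: 2462 × 0.975 = 2400
Band 3: 1545 × 0.967 = 1494
Band 4: 5076 × 0.969 = 4919
Band 5: 1701 × 0.952 + 7387 × 0.613 = 1619 + 4528 = 6147
Net migration: Band 1 + 20 → 2059; Band 2 − 140 → 2260; Band 3 − 210 → 1284; Band 4 + 30 → 4949; Band 5 − 250 → 5897
→ [2059, 2260, 1284, 4949, 5897]

5897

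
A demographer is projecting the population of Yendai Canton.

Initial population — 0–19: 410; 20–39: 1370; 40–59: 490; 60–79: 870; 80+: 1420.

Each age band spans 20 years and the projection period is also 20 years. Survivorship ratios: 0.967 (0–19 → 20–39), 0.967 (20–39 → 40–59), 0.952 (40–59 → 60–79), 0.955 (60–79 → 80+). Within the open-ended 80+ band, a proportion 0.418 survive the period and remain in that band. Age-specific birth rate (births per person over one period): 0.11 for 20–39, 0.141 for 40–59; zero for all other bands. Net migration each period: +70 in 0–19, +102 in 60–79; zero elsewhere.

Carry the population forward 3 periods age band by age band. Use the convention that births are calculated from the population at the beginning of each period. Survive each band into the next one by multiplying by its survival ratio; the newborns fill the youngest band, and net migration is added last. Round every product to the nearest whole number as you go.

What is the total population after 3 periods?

2962

Period 1.
Births: 1370 × 0.11 = 151, 490 × 0.141 = 69 → total 220
20–39: 410 × 0.967 = 396
40–59: 1370 × 0.967 = 1325
60–79: 490 × 0.952 = 466
80+: 870 × 0.955 + 1420 × 0.418 = 831 + 594 = 1425
Net migration: 0–19 + 70 → 290; 60–79 + 102 → 568
Population now: 0–19=290, 20–39=396, 40–59=1325, 60–79=568, 80+=1425
Period 2.
Births: 396 × 0.11 = 44, 1325 × 0.141 = 187 → total 231
20–39: 290 × 0.967 = 280
40–59: 396 × 0.967 = 383
60–79: 1325 × 0.952 = 1261
80+: 568 × 0.955 + 1425 × 0.418 = 542 + 596 = 1138
Net migration: 0–19 + 70 → 301; 60–79 + 102 → 1363
Population now: 0–19=301, 20–39=280, 40–59=383, 60–79=1363, 80+=1138
Period 3.
Births: 280 × 0.11 = 31, 383 × 0.141 = 54 → total 85
20–39: 301 × 0.967 = 291
40–59: 280 × 0.967 = 271
60–79: 383 × 0.952 = 365
80+: 1363 × 0.955 + 1138 × 0.418 = 1302 + 476 = 1778
Net migration: 0–19 + 70 → 155; 60–79 + 102 → 467
Population now: 0–19=155, 20–39=291, 40–59=271, 60–79=467, 80+=1778
Total after period 3: 155 + 291 + 271 + 467 + 1778 = 2962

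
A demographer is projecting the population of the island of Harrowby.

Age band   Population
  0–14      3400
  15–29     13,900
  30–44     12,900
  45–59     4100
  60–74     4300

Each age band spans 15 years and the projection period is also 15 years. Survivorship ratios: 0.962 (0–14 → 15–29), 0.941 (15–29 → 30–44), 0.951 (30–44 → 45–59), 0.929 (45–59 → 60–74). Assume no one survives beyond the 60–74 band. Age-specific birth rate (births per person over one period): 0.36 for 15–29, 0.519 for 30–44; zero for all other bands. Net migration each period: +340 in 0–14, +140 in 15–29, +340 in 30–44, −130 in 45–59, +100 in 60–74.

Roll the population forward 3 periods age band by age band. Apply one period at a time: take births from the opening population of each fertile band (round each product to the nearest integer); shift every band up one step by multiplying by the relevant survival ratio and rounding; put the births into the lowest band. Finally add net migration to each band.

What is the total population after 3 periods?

Period 1.
Births: 13900 × 0.36 = 5004  |  12900 × 0.519 = 6695 → total 11699
15–29: 3400 × 0.962 = 3271
30–44: 13900 × 0.941 = 13080
45–59: 12900 × 0.951 = 12268
60–74: 4100 × 0.929 = 3809
Net migration: 0–14 + 340 → 12039; 15–29 + 140 → 3411; 30–44 + 340 → 13420; 45–59 − 130 → 12138; 60–74 + 100 → 3909
End of period: [12039, 3411, 13420, 12138, 3909]
Period 2.
Births: 3411 × 0.36 = 1228  |  13420 × 0.519 = 6965 → total 8193
15–29: 12039 × 0.962 = 11582
30–44: 3411 × 0.941 = 3210
45–59: 13420 × 0.951 = 12762
60–74: 12138 × 0.929 = 11276
Net migration: 0–14 + 340 → 8533; 15–29 + 140 → 11722; 30–44 + 340 → 3550; 45–59 − 130 → 12632; 60–74 + 100 → 11376
End of period: [8533, 11722, 3550, 12632, 11376]
Period 3.
Births: 11722 × 0.36 = 4220  |  3550 × 0.519 = 1842 → total 6062
15–29: 8533 × 0.962 = 8209
30–44: 11722 × 0.941 = 11030
45–59: 3550 × 0.951 = 3376
60–74: 12632 × 0.929 = 11735
Net migration: 0–14 + 340 → 6402; 15–29 + 140 → 8349; 30–44 + 340 → 11370; 45–59 − 130 → 3246; 60–74 + 100 → 11835
End of period: [6402, 8349, 11370, 3246, 11835]
Total after period 3: 6402 + 8349 + 11370 + 3246 + 11835 = 41202

41202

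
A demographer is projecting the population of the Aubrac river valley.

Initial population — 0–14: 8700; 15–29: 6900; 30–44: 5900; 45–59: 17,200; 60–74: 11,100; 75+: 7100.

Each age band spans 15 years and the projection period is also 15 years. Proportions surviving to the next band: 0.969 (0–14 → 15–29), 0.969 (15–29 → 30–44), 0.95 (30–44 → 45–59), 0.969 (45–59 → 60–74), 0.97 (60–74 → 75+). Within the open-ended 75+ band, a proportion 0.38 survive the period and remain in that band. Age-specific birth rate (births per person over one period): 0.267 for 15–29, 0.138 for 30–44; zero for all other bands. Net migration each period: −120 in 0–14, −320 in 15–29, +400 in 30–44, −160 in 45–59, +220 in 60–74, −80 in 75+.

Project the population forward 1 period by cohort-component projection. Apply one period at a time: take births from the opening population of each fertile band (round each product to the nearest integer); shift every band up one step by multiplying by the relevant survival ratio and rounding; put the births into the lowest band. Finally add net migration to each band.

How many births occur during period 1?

— Period 1 —
Births: 6900 × 0.267 = 1842  |  5900 × 0.138 = 814 → total 2656
15–29: 8700 × 0.969 = 8430
30–44: 6900 × 0.969 = 6686
45–59: 5900 × 0.95 = 5605
60–74: 17200 × 0.969 = 16667
75+: 11100 × 0.97 + 7100 × 0.38 = 10767 + 2698 = 13465
Net migration: 0–14 − 120 → 2536; 15–29 − 320 → 8110; 30–44 + 400 → 7086; 45–59 − 160 → 5445; 60–74 + 220 → 16887; 75+ − 80 → 13385
End of period: [2536, 8110, 7086, 5445, 16887, 13385]

2656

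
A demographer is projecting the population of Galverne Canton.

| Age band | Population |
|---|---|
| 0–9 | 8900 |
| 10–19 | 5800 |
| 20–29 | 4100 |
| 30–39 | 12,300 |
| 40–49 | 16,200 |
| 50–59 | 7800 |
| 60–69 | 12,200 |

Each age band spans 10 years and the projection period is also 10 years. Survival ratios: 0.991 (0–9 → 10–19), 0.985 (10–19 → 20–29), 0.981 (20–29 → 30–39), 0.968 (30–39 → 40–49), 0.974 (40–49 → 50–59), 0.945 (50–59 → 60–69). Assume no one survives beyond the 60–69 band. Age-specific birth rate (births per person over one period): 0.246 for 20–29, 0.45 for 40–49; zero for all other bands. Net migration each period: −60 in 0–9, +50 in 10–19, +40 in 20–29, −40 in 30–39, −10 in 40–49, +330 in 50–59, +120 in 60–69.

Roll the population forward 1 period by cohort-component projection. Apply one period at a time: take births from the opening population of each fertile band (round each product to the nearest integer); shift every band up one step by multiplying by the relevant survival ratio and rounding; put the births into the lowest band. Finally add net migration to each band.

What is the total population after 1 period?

62340

Period 1:
Births: 4100 × 0.246 = 1009  |  16200 × 0.45 = 7290 — total 8299
10–19: 8900 × 0.991 = 8820
20–29: 5800 × 0.985 = 5713
30–39: 4100 × 0.981 = 4022
40–49: 12300 × 0.968 = 11906
50–59: 16200 × 0.974 = 15779
60–69: 7800 × 0.945 = 7371
Net migration: 0–9 − 60 → 8239; 10–19 + 50 → 8870; 20–29 + 40 → 5753; 30–39 − 40 → 3982; 40–49 − 10 → 11896; 50–59 + 330 → 16109; 60–69 + 120 → 7491
End of period: [8239, 8870, 5753, 3982, 11896, 16109, 7491]
Total after period 1: 8239 + 8870 + 5753 + 3982 + 11896 + 16109 + 7491 = 62340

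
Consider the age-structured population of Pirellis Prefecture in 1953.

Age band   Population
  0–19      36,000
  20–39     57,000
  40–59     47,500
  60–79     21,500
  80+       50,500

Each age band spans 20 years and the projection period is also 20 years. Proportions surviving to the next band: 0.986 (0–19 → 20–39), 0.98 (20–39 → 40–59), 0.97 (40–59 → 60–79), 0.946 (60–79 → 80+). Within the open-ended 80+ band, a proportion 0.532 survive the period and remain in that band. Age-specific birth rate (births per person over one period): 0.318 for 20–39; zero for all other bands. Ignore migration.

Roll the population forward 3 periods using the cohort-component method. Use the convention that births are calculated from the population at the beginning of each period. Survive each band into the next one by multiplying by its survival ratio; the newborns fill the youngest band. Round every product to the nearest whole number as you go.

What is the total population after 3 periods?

155876

(Bands numbered youngest = 1 to oldest = 5.)
After projecting period 1:
Births: 57000 * 0.318 = 18126
Band 2: 36000 * 0.986 = 35496
Band 3: 57000 * 0.98 = 55860
Band 4: 47500 * 0.97 = 46075
Band 5: 21500 * 0.946 + 50500 * 0.532 = 20339 + 26866 = 47205
Giving 18126 / 35496 / 55860 / 46075 / 47205.
After projecting period 2:
Births: 35496 * 0.318 = 11288
Band 2: 18126 * 0.986 = 17872
Band 3: 35496 * 0.98 = 34786
Band 4: 55860 * 0.97 = 54184
Band 5: 46075 * 0.946 + 47205 * 0.532 = 43587 + 25113 = 68700
Giving 11288 / 17872 / 34786 / 54184 / 68700.
After projecting period 3:
Births: 17872 * 0.318 = 5683
Band 2: 11288 * 0.986 = 11130
Band 3: 17872 * 0.98 = 17515
Band 4: 34786 * 0.97 = 33742
Band 5: 54184 * 0.946 + 68700 * 0.532 = 51258 + 36548 = 87806
Giving 5683 / 11130 / 17515 / 33742 / 87806.
Total after period 3: 5683 + 11130 + 17515 + 33742 + 87806 = 155876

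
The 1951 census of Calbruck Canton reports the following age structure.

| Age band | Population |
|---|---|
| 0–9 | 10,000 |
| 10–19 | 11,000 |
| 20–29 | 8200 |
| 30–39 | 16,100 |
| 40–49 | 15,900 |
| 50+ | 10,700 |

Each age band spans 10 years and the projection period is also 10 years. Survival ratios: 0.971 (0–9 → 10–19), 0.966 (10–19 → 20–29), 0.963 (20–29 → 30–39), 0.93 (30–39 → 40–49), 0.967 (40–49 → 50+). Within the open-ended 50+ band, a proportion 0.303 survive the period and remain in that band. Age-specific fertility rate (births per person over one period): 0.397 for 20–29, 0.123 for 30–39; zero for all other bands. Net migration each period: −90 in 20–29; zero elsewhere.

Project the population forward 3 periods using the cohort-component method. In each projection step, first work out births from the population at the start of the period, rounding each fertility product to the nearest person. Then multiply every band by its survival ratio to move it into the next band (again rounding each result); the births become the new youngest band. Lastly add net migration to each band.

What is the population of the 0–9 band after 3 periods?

Numbering the groups 1..6 from youngest to oldest:
Period 1:
Births: 8200 * 0.397 = 3255 ; 16100 * 0.123 = 1980 → total 5235
Group 2: 10000 * 0.971 = 9710
Group 3: 11000 * 0.966 = 10626
Group 4: 8200 * 0.963 = 7897
Group 5: 16100 * 0.93 = 14973
Group 6: 15900 * 0.967 + 10700 * 0.303 = 15375 + 3242 = 18617
Net migration: Group 3 − 90 → 10536
End of period: [5235, 9710, 10536, 7897, 14973, 18617]
Period 2:
Births: 10536 * 0.397 = 4183 ; 7897 * 0.123 = 971 → total 5154
Group 2: 5235 * 0.971 = 5083
Group 3: 9710 * 0.966 = 9380
Group 4: 10536 * 0.963 = 10146
Group 5: 7897 * 0.93 = 7344
Group 6: 14973 * 0.967 + 18617 * 0.303 = 14479 + 5641 = 20120
Net migration: Group 3 − 90 → 9290
End of period: [5154, 5083, 9290, 10146, 7344, 20120]
Period 3:
Births: 9290 * 0.397 = 3688 ; 10146 * 0.123 = 1248 → total 4936
Group 2: 5154 * 0.971 = 5005
Group 3: 5083 * 0.966 = 4910
Group 4: 9290 * 0.963 = 8946
Group 5: 10146 * 0.93 = 9436
Group 6: 7344 * 0.967 + 20120 * 0.303 = 7102 + 6096 = 13198
Net migration: Group 3 − 90 → 4820
End of period: [4936, 5005, 4820, 8946, 9436, 13198]

4936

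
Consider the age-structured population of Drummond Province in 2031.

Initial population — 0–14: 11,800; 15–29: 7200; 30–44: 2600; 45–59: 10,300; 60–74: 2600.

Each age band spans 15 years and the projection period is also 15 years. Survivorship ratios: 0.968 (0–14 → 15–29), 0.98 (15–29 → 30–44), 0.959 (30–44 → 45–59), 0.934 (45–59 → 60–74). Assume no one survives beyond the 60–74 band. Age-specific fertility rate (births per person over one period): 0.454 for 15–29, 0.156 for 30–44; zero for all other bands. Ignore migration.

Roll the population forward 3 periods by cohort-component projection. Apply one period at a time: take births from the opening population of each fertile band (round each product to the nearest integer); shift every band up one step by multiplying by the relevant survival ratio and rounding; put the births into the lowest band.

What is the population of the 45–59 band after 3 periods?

10735

— Period 1 —
Births: 7200 × 0.454 = 3269 ; 2600 × 0.156 = 406 ⇒ total 3675
15–29: 11800 × 0.968 = 11422
30–44: 7200 × 0.98 = 7056
45–59: 2600 × 0.959 = 2493
60–74: 10300 × 0.934 = 9620
Giving 3675 / 11422 / 7056 / 2493 / 9620.
— Period 2 —
Births: 11422 × 0.454 = 5186 ; 7056 × 0.156 = 1101 ⇒ total 6287
15–29: 3675 × 0.968 = 3557
30–44: 11422 × 0.98 = 11194
45–59: 7056 × 0.959 = 6767
60–74: 2493 × 0.934 = 2328
Giving 6287 / 3557 / 11194 / 6767 / 2328.
— Period 3 —
Births: 3557 × 0.454 = 1615 ; 11194 × 0.156 = 1746 ⇒ total 3361
15–29: 6287 × 0.968 = 6086
30–44: 3557 × 0.98 = 3486
45–59: 11194 × 0.959 = 10735
60–74: 6767 × 0.934 = 6320
Giving 3361 / 6086 / 3486 / 10735 / 6320.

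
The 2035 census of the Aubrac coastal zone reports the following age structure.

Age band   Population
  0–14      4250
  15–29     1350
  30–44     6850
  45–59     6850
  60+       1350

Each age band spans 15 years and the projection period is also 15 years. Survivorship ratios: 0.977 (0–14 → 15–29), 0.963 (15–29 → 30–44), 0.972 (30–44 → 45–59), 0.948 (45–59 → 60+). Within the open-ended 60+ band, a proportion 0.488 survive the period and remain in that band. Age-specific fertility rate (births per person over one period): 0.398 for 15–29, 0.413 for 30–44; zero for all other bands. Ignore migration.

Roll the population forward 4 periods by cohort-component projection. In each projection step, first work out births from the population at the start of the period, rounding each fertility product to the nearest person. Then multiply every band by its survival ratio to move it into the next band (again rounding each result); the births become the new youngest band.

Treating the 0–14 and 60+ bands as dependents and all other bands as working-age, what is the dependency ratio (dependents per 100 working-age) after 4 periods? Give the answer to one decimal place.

Call the bands 1 to 5, youngest first.
Period 1.
Births: 1350 × 0.398 = 537 ; 6850 × 0.413 = 2829 → total 3366
Band 2: 4250 × 0.977 = 4152
Band 3: 1350 × 0.963 = 1300
Band 4: 6850 × 0.972 = 6658
Band 5: 6850 × 0.948 + 1350 × 0.488 = 6494 + 659 = 7153
Population now: 0–14=3366, 15–29=4152, 30–44=1300, 45–59=6658, 60+=7153
Period 2.
Births: 4152 × 0.398 = 1652 ; 1300 × 0.413 = 537 → total 2189
Band 2: 3366 × 0.977 = 3289
Band 3: 4152 × 0.963 = 3998
Band 4: 1300 × 0.972 = 1264
Band 5: 6658 × 0.948 + 7153 × 0.488 = 6312 + 3491 = 9803
Population now: 0–14=2189, 15–29=3289, 30–44=3998, 45–59=1264, 60+=9803
Period 3.
Births: 3289 × 0.398 = 1309 ; 3998 × 0.413 = 1651 → total 2960
Band 2: 2189 × 0.977 = 2139
Band 3: 3289 × 0.963 = 3167
Band 4: 3998 × 0.972 = 3886
Band 5: 1264 × 0.948 + 9803 × 0.488 = 1198 + 4784 = 5982
Population now: 0–14=2960, 15–29=2139, 30–44=3167, 45–59=3886, 60+=5982
Period 4.
Births: 2139 × 0.398 = 851 ; 3167 × 0.413 = 1308 → total 2159
Band 2: 2960 × 0.977 = 2892
Band 3: 2139 × 0.963 = 2060
Band 4: 3167 × 0.972 = 3078
Band 5: 3886 × 0.948 + 5982 × 0.488 = 3684 + 2919 = 6603
Population now: 0–14=2159, 15–29=2892, 30–44=2060, 45–59=3078, 60+=6603
Dependents (band 0–14 + band 60+) = 2159 + 6603 = 8762; working-age = 8030; ratio = 8762/8030 × 100 = 109.1

109.1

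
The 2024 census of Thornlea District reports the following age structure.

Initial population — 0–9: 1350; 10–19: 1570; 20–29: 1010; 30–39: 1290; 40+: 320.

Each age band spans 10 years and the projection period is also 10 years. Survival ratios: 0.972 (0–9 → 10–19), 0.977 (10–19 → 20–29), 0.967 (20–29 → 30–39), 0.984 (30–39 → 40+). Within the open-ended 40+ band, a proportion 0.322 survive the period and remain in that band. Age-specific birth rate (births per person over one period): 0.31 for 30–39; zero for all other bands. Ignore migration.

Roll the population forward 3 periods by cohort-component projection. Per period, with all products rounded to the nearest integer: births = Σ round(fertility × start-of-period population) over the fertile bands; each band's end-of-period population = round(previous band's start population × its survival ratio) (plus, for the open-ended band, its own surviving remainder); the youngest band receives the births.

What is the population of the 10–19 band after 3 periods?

295

(Groups numbered youngest = 1 to oldest = 5.)
Period 1:
Births: 1290 × 0.31 = 400
Group 2: 1350 × 0.972 = 1312
Group 3: 1570 × 0.977 = 1534
Group 4: 1010 × 0.967 = 977
Group 5: 1290 × 0.984 + 320 × 0.322 = 1269 + 103 = 1372
End of period: [400, 1312, 1534, 977, 1372]
Period 2:
Births: 977 × 0.31 = 303
Group 2: 400 × 0.972 = 389
Group 3: 1312 × 0.977 = 1282
Group 4: 1534 × 0.967 = 1483
Group 5: 977 × 0.984 + 1372 × 0.322 = 961 + 442 = 1403
End of period: [303, 389, 1282, 1483, 1403]
Period 3:
Births: 1483 × 0.31 = 460
Group 2: 303 × 0.972 = 295
Group 3: 389 × 0.977 = 380
Group 4: 1282 × 0.967 = 1240
Group 5: 1483 × 0.984 + 1403 × 0.322 = 1459 + 452 = 1911
End of period: [460, 295, 380, 1240, 1911]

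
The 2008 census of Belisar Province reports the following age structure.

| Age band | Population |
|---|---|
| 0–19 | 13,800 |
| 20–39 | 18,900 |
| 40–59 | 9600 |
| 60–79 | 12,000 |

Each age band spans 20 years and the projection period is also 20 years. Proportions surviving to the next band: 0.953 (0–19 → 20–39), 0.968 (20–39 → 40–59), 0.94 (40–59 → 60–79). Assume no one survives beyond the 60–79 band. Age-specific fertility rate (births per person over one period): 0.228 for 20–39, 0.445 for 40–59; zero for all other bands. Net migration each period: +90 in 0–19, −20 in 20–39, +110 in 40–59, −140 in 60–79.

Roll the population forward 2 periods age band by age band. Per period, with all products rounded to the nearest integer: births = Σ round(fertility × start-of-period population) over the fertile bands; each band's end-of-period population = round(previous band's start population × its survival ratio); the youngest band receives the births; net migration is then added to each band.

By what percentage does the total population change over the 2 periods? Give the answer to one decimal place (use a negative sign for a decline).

-8.8

Period 1.
Births: 18900 * 0.228 = 4309, 9600 * 0.445 = 4272 ⇒ total 8581
20–39: 13800 * 0.953 = 13151
40–59: 18900 * 0.968 = 18295
60–79: 9600 * 0.94 = 9024
Net migration: 0–19 + 90 → 8671; 20–39 − 20 → 13131; 40–59 + 110 → 18405; 60–79 − 140 → 8884
Giving 8671 / 13131 / 18405 / 8884.
Period 2.
Births: 13131 * 0.228 = 2994, 18405 * 0.445 = 8190 ⇒ total 11184
20–39: 8671 * 0.953 = 8263
40–59: 13131 * 0.968 = 12711
60–79: 18405 * 0.94 = 17301
Net migration: 0–19 + 90 → 11274; 20–39 − 20 → 8243; 40–59 + 110 → 12821; 60–79 − 140 → 17161
Giving 11274 / 8243 / 12821 / 17161.
Total: 54300 → 49499; change = -4801; percentage change = -8.8%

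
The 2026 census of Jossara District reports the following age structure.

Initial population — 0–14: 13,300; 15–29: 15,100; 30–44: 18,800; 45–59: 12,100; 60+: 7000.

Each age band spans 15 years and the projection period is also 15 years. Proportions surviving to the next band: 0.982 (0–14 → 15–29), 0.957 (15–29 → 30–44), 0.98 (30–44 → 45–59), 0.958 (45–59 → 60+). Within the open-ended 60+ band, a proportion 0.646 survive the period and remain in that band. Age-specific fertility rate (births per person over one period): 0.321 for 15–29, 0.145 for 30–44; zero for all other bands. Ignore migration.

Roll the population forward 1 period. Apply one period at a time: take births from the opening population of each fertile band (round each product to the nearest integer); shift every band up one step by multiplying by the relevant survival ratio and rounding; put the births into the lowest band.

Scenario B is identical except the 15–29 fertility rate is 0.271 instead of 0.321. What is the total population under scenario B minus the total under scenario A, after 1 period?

-755

(Bands numbered youngest = 1 to oldest = 5.)
— Period 1 —
Births: 15100 × 0.321 = 4847 ; 18800 × 0.145 = 2726 — total 7573
Band 2: 13300 × 0.982 = 13061
Band 3: 15100 × 0.957 = 14451
Band 4: 18800 × 0.98 = 18424
Band 5: 12100 × 0.958 + 7000 × 0.646 = 11592 + 4522 = 16114
Population now: 0–14=7573, 15–29=13061, 30–44=14451, 45–59=18424, 60+=16114
Scenario A total after 1 period: 69623
Scenario B projection —
— Period 1 —
Births: 15100 × 0.271 = 4092 ; 18800 × 0.145 = 2726 — total 6818
Band 2: 13300 × 0.982 = 13061
Band 3: 15100 × 0.957 = 14451
Band 4: 18800 × 0.98 = 18424
Band 5: 12100 × 0.958 + 7000 × 0.646 = 11592 + 4522 = 16114
Population now: 0–14=6818, 15–29=13061, 30–44=14451, 45–59=18424, 60+=16114
Scenario B total after 1 period: 68868
Difference B − A = 68868 − 69623 = -755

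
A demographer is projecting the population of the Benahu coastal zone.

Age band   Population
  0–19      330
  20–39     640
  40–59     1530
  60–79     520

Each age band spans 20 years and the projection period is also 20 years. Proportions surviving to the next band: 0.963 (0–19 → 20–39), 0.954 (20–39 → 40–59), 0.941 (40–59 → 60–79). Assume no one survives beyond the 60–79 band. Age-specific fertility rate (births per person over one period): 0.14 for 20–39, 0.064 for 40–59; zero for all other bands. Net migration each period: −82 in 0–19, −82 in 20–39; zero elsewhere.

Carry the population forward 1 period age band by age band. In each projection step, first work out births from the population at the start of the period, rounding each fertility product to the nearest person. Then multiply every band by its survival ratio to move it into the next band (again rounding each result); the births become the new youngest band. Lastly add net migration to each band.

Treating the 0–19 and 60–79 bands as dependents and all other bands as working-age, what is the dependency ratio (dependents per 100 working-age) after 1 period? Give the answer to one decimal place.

182.5

[period 1]
Births: 640 * 0.14 = 90 ; 1530 * 0.064 = 98 → 188
20–39: 330 * 0.963 = 318
40–59: 640 * 0.954 = 611
60–79: 1530 * 0.941 = 1440
Net migration: 0–19 − 82 → 106; 20–39 − 82 → 236
Population now: 0–19=106, 20–39=236, 40–59=611, 60–79=1440
Dependents (band 0–19 + band 60–79) = 106 + 1440 = 1546; working-age = 847; ratio = 1546/847 × 100 = 182.5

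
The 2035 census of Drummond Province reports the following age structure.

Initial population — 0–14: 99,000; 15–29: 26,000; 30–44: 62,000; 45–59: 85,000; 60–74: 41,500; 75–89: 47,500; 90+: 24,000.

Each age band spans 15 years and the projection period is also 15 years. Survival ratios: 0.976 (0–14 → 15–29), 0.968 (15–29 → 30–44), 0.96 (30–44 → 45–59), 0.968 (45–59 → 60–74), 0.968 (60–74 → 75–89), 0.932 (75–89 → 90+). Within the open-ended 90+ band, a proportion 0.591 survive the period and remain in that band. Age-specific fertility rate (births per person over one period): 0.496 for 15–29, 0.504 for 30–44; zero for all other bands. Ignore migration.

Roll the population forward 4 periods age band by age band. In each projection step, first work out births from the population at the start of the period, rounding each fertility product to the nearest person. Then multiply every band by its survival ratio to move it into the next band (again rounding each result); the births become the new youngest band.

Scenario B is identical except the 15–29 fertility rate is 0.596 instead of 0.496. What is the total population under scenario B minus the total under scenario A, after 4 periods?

[period 1]
Births: 26000 * 0.496 = 12896 ; 62000 * 0.504 = 31248 ⇒ total 44144
15–29: 99000 * 0.976 = 96624
30–44: 26000 * 0.968 = 25168
45–59: 62000 * 0.96 = 59520
60–74: 85000 * 0.968 = 82280
75–89: 41500 * 0.968 = 40172
90+: 47500 * 0.932 + 24000 * 0.591 = 44270 + 14184 = 58454
Giving 44144 / 96624 / 25168 / 59520 / 82280 / 40172 / 58454.
[period 2]
Births: 96624 * 0.496 = 47926 ; 25168 * 0.504 = 12685 ⇒ total 60611
15–29: 44144 * 0.976 = 43085
30–44: 96624 * 0.968 = 93532
45–59: 25168 * 0.96 = 24161
60–74: 59520 * 0.968 = 57615
75–89: 82280 * 0.968 = 79647
90+: 40172 * 0.932 + 58454 * 0.591 = 37440 + 34546 = 71986
Giving 60611 / 43085 / 93532 / 24161 / 57615 / 79647 / 71986.
[period 3]
Births: 43085 * 0.496 = 21370 ; 93532 * 0.504 = 47140 ⇒ total 68510
15–29: 60611 * 0.976 = 59156
30–44: 43085 * 0.968 = 41706
45–59: 93532 * 0.96 = 89791
60–74: 24161 * 0.968 = 23388
75–89: 57615 * 0.968 = 55771
90+: 79647 * 0.932 + 71986 * 0.591 = 74231 + 42544 = 116775
Giving 68510 / 59156 / 41706 / 89791 / 23388 / 55771 / 116775.
[period 4]
Births: 59156 * 0.496 = 29341 ; 41706 * 0.504 = 21020 ⇒ total 50361
15–29: 68510 * 0.976 = 66866
30–44: 59156 * 0.968 = 57263
45–59: 41706 * 0.96 = 40038
60–74: 89791 * 0.968 = 86918
75–89: 23388 * 0.968 = 22640
90+: 55771 * 0.932 + 116775 * 0.591 = 51979 + 69014 = 120993
Giving 50361 / 66866 / 57263 / 40038 / 86918 / 22640 / 120993.
Scenario A total after 4 periods: 445079
Scenario B projection —
[period 1]
Births: 26000 * 0.596 = 15496 ; 62000 * 0.504 = 31248 ⇒ total 46744
15–29: 99000 * 0.976 = 96624
30–44: 26000 * 0.968 = 25168
45–59: 62000 * 0.96 = 59520
60–74: 85000 * 0.968 = 82280
75–89: 41500 * 0.968 = 40172
90+: 47500 * 0.932 + 24000 * 0.591 = 44270 + 14184 = 58454
Giving 46744 / 96624 / 25168 / 59520 / 82280 / 40172 / 58454.
[period 2]
Births: 96624 * 0.596 = 57588 ; 25168 * 0.504 = 12685 ⇒ total 70273
15–29: 46744 * 0.976 = 45622
30–44: 96624 * 0.968 = 93532
45–59: 25168 * 0.96 = 24161
60–74: 59520 * 0.968 = 57615
75–89: 82280 * 0.968 = 79647
90+: 40172 * 0.932 + 58454 * 0.591 = 37440 + 34546 = 71986
Giving 70273 / 45622 / 93532 / 24161 / 57615 / 79647 / 71986.
[period 3]
Births: 45622 * 0.596 = 27191 ; 93532 * 0.504 = 47140 ⇒ total 74331
15–29: 70273 * 0.976 = 68586
30–44: 45622 * 0.968 = 44162
45–59: 93532 * 0.96 = 89791
60–74: 24161 * 0.968 = 23388
75–89: 57615 * 0.968 = 55771
90+: 79647 * 0.932 + 71986 * 0.591 = 74231 + 42544 = 116775
Giving 74331 / 68586 / 44162 / 89791 / 23388 / 55771 / 116775.
[period 4]
Births: 68586 * 0.596 = 40877 ; 44162 * 0.504 = 22258 ⇒ total 63135
15–29: 74331 * 0.976 = 72547
30–44: 68586 * 0.968 = 66391
45–59: 44162 * 0.96 = 42396
60–74: 89791 * 0.968 = 86918
75–89: 23388 * 0.968 = 22640
90+: 55771 * 0.932 + 116775 * 0.591 = 51979 + 69014 = 120993
Giving 63135 / 72547 / 66391 / 42396 / 86918 / 22640 / 120993.
Scenario B total after 4 periods: 475020
Difference B − A = 475020 − 445079 = 29941

29941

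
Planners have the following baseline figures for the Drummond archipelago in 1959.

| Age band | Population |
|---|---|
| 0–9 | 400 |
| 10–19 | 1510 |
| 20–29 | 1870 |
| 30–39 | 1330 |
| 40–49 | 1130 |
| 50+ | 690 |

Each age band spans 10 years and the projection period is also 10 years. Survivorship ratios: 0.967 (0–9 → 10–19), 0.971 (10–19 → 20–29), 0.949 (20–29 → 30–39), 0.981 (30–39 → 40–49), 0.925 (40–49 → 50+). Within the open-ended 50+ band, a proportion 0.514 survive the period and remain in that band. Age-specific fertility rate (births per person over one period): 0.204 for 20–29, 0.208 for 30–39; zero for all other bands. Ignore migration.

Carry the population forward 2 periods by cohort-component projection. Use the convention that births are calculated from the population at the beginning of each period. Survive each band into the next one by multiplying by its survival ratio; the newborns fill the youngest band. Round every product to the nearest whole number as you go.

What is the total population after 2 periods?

Numbering the groups 1..6 from youngest to oldest:
Period 1:
Births: 1870 × 0.204 = 381 ; 1330 × 0.208 = 277 ⇒ total 658
Group 2: 400 × 0.967 = 387
Group 3: 1510 × 0.971 = 1466
Group 4: 1870 × 0.949 = 1775
Group 5: 1330 × 0.981 = 1305
Group 6: 1130 × 0.925 + 690 × 0.514 = 1045 + 355 = 1400
→ [658, 387, 1466, 1775, 1305, 1400]
Period 2:
Births: 1466 × 0.204 = 299 ; 1775 × 0.208 = 369 ⇒ total 668
Group 2: 658 × 0.967 = 636
Group 3: 387 × 0.971 = 376
Group 4: 1466 × 0.949 = 1391
Group 5: 1775 × 0.981 = 1741
Group 6: 1305 × 0.925 + 1400 × 0.514 = 1207 + 720 = 1927
→ [668, 636, 376, 1391, 1741, 1927]
Total after period 2: 668 + 636 + 376 + 1391 + 1741 + 1927 = 6739

6739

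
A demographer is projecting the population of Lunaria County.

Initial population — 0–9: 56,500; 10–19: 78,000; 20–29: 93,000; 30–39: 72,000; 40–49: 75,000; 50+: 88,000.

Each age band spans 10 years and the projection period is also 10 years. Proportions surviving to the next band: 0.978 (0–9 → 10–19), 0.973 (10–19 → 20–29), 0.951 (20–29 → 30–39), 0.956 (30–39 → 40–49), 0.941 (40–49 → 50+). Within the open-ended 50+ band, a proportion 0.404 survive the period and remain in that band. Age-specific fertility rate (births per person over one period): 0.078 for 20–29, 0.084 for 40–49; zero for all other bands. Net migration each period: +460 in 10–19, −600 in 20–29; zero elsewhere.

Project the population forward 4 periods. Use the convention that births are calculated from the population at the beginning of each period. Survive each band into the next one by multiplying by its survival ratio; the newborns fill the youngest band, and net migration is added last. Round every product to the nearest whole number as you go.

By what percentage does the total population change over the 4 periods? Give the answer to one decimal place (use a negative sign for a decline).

-55.9

Call the groups 1 to 6, youngest first.
Period 1:
Births: 93000 × 0.078 = 7254  |  75000 × 0.084 = 6300 → 13554
Group 2: 56500 × 0.978 = 55257
Group 3: 78000 × 0.973 = 75894
Group 4: 93000 × 0.951 = 88443
Group 5: 72000 × 0.956 = 68832
Group 6: 75000 × 0.941 + 88000 × 0.404 = 70575 + 35552 = 106127
Net migration: Group 2 + 460 → 55717; Group 3 − 600 → 75294
Giving 13554 / 55717 / 75294 / 88443 / 68832 / 106127.
Period 2:
Births: 75294 × 0.078 = 5873  |  68832 × 0.084 = 5782 → 11655
Group 2: 13554 × 0.978 = 13256
Group 3: 55717 × 0.973 = 54213
Group 4: 75294 × 0.951 = 71605
Group 5: 88443 × 0.956 = 84552
Group 6: 68832 × 0.941 + 106127 × 0.404 = 64771 + 42875 = 107646
Net migration: Group 2 + 460 → 13716; Group 3 − 600 → 53613
Giving 11655 / 13716 / 53613 / 71605 / 84552 / 107646.
Period 3:
Births: 53613 × 0.078 = 4182  |  84552 × 0.084 = 7102 → 11284
Group 2: 11655 × 0.978 = 11399
Group 3: 13716 × 0.973 = 13346
Group 4: 53613 × 0.951 = 50986
Group 5: 71605 × 0.956 = 68454
Group 6: 84552 × 0.941 + 107646 × 0.404 = 79563 + 43489 = 123052
Net migration: Group 2 + 460 → 11859; Group 3 − 600 → 12746
Giving 11284 / 11859 / 12746 / 50986 / 68454 / 123052.
Period 4:
Births: 12746 × 0.078 = 994  |  68454 × 0.084 = 5750 → 6744
Group 2: 11284 × 0.978 = 11036
Group 3: 11859 × 0.973 = 11539
Group 4: 12746 × 0.951 = 12121
Group 5: 50986 × 0.956 = 48743
Group 6: 68454 × 0.941 + 123052 × 0.404 = 64415 + 49713 = 114128
Net migration: Group 2 + 460 → 11496; Group 3 − 600 → 10939
Giving 6744 / 11496 / 10939 / 12121 / 48743 / 114128.
Total: 462500 → 204171; change = -258329; percentage change = -55.9%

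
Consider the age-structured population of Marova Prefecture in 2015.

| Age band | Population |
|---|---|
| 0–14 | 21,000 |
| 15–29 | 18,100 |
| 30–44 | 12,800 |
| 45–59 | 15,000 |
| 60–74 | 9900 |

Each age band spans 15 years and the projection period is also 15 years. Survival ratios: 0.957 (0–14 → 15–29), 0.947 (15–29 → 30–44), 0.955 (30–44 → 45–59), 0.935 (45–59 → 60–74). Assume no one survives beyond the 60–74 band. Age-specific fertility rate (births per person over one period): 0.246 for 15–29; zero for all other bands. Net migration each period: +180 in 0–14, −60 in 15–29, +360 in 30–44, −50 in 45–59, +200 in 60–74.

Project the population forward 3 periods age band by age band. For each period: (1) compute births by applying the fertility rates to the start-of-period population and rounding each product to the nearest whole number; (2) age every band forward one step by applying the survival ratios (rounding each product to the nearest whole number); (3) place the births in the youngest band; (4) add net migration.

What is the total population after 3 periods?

Period 1.
Births: 18100 × 0.246 = 4453
15–29: 21000 × 0.957 = 20097
30–44: 18100 × 0.947 = 17141
45–59: 12800 × 0.955 = 12224
60–74: 15000 × 0.935 = 14025
Net migration: 0–14 + 180 → 4633; 15–29 − 60 → 20037; 30–44 + 360 → 17501; 45–59 − 50 → 12174; 60–74 + 200 → 14225
→ [4633, 20037, 17501, 12174, 14225]
Period 2.
Births: 20037 × 0.246 = 4929
15–29: 4633 × 0.957 = 4434
30–44: 20037 × 0.947 = 18975
45–59: 17501 × 0.955 = 16713
60–74: 12174 × 0.935 = 11383
Net migration: 0–14 + 180 → 5109; 15–29 − 60 → 4374; 30–44 + 360 → 19335; 45–59 − 50 → 16663; 60–74 + 200 → 11583
→ [5109, 4374, 19335, 16663, 11583]
Period 3.
Births: 4374 × 0.246 = 1076
15–29: 5109 × 0.957 = 4889
30–44: 4374 × 0.947 = 4142
45–59: 19335 × 0.955 = 18465
60–74: 16663 × 0.935 = 15580
Net migration: 0–14 + 180 → 1256; 15–29 − 60 → 4829; 30–44 + 360 → 4502; 45–59 − 50 → 18415; 60–74 + 200 → 15780
→ [1256, 4829, 4502, 18415, 15780]
Total after period 3: 1256 + 4829 + 4502 + 18415 + 15780 = 44782

44782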